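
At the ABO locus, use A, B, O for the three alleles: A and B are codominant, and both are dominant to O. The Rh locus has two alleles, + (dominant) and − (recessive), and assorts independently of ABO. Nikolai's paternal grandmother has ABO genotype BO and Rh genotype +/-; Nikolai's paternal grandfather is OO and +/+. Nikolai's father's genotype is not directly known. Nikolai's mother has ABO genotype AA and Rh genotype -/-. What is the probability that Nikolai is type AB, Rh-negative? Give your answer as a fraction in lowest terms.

Nikolai's father's ABO genotype from BO × OO: 1/2 BO, 1/2 OO.
Crossing each possibility with the mother AA and summing P(type AB): 1/2·1/2 + 1/2·0 = 1/4.
Similarly for Rh via the father's Rh distribution: P(Rh-) = 1/4.
Independent loci: 1/4 × 1/4 = 1/16.

1/16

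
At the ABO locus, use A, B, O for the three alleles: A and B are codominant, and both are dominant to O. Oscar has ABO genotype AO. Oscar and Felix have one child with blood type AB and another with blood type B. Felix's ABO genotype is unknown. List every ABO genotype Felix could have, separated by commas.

AB, BB, BO

For each candidate genotype of Felix, check whether crossing it with AO can produce every observed child phenotype.
  AA → possible child types {A} ✗
  AB → possible child types {A, B, AB} ✓
  AO → possible child types {O, A} ✗
  BB → possible child types {B, AB} ✓
  BO → possible child types {O, A, B, AB} ✓
  OO → possible child types {O, A} ✗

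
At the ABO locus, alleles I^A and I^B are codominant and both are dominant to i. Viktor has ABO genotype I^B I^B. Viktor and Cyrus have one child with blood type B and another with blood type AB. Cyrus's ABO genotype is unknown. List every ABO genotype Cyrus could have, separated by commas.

I^A I^B, I^A i

For each candidate genotype of Cyrus, check whether crossing it with I^B I^B can produce every observed child phenotype.
  I^A I^A → possible child types {AB} ✗
  I^A I^B → possible child types {B, AB} ✓
  I^A i → possible child types {B, AB} ✓
  I^B I^B → possible child types {B} ✗
  I^B i → possible child types {B} ✗
  i i → possible child types {B} ✗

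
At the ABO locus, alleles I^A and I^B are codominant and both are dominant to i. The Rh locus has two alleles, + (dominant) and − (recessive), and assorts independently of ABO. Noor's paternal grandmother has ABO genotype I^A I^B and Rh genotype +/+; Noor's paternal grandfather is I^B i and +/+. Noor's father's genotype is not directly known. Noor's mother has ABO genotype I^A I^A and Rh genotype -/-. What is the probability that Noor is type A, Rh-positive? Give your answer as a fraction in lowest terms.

Noor's father's ABO genotype from I^A I^B × I^B i: 1/4 I^A I^B, 1/4 I^A i, 1/4 I^B I^B, 1/4 I^B i.
Crossing each possibility with the mother I^A I^A and summing P(type A): 1/4·1/2 + 1/4·1 + 1/4·0 + 1/4·1/2 = 1/2.
Similarly for Rh via the father's Rh distribution: P(Rh+) = 1.
Independent loci: 1/2 × 1 = 1/2.

1/2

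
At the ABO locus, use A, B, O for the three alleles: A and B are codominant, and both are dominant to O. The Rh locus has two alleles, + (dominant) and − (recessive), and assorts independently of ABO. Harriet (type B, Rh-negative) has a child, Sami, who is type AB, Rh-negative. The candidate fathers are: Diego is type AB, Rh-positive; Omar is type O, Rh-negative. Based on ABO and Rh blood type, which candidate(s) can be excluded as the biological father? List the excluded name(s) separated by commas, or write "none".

A candidate is excluded only if no genotype consistent with his phenotype could produce a type AB, Rh-negative child with a type B, Rh-negative mother.
Omar (type O, Rh-): no genotype consistent with that phenotype can produce a type-AB Rh- child with a type-B mother.

Omar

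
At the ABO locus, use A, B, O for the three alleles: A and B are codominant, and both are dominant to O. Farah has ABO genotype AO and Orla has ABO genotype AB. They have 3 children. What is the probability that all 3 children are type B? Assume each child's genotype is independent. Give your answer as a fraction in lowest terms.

ABO cross AO × AB → 1/2 A, 1/4 B, 1/4 AB.
So P(type B) = 1/4 per child.
All 3 independent: (1/4)^3 = 1/64.

1/64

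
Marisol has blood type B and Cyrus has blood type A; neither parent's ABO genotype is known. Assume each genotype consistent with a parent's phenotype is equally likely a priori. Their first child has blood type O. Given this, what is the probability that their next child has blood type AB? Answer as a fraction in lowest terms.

1/4

Possible genotypes: Marisol ∈ {I^B I^B, I^B i}; Cyrus ∈ {I^A I^A, I^A i}.
Weight each parental genotype pair by prior × P(type-O child):
  I^B i × I^A i: posterior weight 1; P(next child type AB) = 1/4.
Weighted sum = 1/4.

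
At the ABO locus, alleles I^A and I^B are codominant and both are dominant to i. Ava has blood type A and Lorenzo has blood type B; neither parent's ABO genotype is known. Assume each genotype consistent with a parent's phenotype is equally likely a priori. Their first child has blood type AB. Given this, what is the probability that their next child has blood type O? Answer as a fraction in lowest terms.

Possible genotypes: Ava ∈ {I^A I^A, I^A i}; Lorenzo ∈ {I^B I^B, I^B i}.
Weight each parental genotype pair by prior × P(type-AB child):
  I^A I^A × I^B I^B: posterior weight 4/9; P(next child type O) = 0.
  I^A I^A × I^B i: posterior weight 2/9; P(next child type O) = 0.
  I^A i × I^B I^B: posterior weight 2/9; P(next child type O) = 0.
  I^A i × I^B i: posterior weight 1/9; P(next child type O) = 1/4.
Weighted sum = 1/36.

1/36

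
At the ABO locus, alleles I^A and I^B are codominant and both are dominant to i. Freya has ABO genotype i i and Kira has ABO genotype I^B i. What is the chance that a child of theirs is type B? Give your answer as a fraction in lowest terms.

ABO cross i i × I^B i → offspring phenotypes: 1/2 O, 1/2 B.
So P(type B) = 1/2.

1/2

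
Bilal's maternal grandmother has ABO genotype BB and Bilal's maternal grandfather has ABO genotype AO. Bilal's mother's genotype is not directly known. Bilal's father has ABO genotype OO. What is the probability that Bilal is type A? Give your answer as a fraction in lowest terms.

1/4

Bilal's mother's ABO genotype from BB × AO: 1/2 AB, 1/2 BO.
Crossing each possibility with the father OO and summing P(type A): 1/2·1/2 + 1/2·0 = 1/4.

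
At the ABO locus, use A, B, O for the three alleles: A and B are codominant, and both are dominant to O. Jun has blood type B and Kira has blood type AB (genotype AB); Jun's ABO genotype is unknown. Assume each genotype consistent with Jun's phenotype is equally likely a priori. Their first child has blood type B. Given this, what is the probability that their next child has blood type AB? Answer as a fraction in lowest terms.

3/8

Possible genotypes: Jun ∈ {BB, BO}; Kira ∈ {AB}.
Weight each parental genotype pair by prior × P(type-B child):
  BB × AB: posterior weight 1/2; P(next child type AB) = 1/2.
  BO × AB: posterior weight 1/2; P(next child type AB) = 1/4.
Weighted sum = 3/8.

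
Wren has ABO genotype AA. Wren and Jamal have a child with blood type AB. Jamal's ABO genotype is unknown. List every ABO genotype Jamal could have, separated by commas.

AB, BB, BO

For each candidate genotype of Jamal, check whether crossing it with AA can produce every observed child phenotype.
  AA → possible child types {A} ✗
  AB → possible child types {A, AB} ✓
  AO → possible child types {A} ✗
  BB → possible child types {AB} ✓
  BO → possible child types {A, AB} ✓
  OO → possible child types {A} ✗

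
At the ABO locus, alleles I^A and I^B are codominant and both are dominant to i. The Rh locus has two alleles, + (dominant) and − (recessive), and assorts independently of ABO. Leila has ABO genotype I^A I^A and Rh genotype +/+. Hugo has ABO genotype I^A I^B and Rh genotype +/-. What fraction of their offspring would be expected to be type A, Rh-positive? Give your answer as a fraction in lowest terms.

ABO cross I^A I^A × I^A I^B → offspring phenotypes: 1/2 A, 1/2 AB.
Rh cross +/+ × +/- → 1 Rh+.
Independent loci: P(type A, Rh-positive) = 1/2 × 1 = 1/2.

1/2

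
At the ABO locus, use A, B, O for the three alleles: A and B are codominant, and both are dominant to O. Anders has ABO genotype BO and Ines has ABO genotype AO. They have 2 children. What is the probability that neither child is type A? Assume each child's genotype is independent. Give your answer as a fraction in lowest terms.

9/16

ABO cross BO × AO → 1/4 O, 1/4 A, 1/4 B, 1/4 AB.
So P(type A) = 1/4 per child.
P(not type A) = 3/4 for one child; (3/4)^2 = 9/16.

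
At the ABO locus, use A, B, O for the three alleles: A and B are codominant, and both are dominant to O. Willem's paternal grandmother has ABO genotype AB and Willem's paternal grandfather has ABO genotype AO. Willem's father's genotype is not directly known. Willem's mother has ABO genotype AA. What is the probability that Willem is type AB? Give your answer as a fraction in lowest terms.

1/4

Willem's father's ABO genotype from AB × AO: 1/4 AA, 1/4 AB, 1/4 AO, 1/4 BO.
Crossing each possibility with the mother AA and summing P(type AB): 1/4·0 + 1/4·1/2 + 1/4·0 + 1/4·1/2 = 1/4.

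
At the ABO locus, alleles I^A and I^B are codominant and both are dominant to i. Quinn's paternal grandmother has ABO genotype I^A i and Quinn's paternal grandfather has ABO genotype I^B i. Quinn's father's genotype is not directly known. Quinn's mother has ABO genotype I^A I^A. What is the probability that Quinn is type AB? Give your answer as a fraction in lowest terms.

Quinn's father's ABO genotype from I^A i × I^B i: 1/4 I^A I^B, 1/4 I^A i, 1/4 I^B i, 1/4 i i.
Crossing each possibility with the mother I^A I^A and summing P(type AB): 1/4·1/2 + 1/4·0 + 1/4·1/2 + 1/4·0 = 1/4.

1/4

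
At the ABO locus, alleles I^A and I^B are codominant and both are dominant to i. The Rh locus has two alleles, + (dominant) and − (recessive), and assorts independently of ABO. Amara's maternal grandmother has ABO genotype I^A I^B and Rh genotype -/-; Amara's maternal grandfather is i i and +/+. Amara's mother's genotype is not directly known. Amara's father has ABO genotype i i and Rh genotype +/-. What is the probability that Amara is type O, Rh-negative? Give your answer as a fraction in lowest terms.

Amara's mother's ABO genotype from I^A I^B × i i: 1/2 I^A i, 1/2 I^B i.
Crossing each possibility with the father i i and summing P(type O): 1/2·1/2 + 1/2·1/2 = 1/2.
Similarly for Rh via the mother's Rh distribution: P(Rh-) = 1/4.
Independent loci: 1/2 × 1/4 = 1/8.

1/8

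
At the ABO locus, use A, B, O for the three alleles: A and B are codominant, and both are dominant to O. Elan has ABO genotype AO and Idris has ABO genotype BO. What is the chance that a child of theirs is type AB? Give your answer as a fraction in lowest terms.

ABO cross AO × BO → offspring phenotypes: 1/4 O, 1/4 A, 1/4 B, 1/4 AB.
So P(type AB) = 1/4.

1/4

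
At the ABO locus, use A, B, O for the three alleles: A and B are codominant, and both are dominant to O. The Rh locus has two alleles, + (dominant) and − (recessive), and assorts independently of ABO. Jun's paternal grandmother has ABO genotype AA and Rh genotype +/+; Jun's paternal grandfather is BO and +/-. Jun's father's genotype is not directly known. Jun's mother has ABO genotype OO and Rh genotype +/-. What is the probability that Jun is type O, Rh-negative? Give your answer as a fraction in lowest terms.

Jun's father's ABO genotype from AA × BO: 1/2 AB, 1/2 AO.
Crossing each possibility with the mother OO and summing P(type O): 1/2·0 + 1/2·1/2 = 1/4.
Similarly for Rh via the father's Rh distribution: P(Rh-) = 1/8.
Independent loci: 1/4 × 1/8 = 1/32.

1/32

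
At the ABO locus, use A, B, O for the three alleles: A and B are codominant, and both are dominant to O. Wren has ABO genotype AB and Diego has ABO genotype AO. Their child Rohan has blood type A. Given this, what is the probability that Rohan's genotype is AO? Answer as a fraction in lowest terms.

Cross AB × AO → 1/4 AA, 1/4 AB, 1/4 AO, 1/4 BO.
Type-A genotypes among offspring: AA (1/4), AO (1/4); total 1/2.
P(AO | type A) = (1/4) / (1/2) = 1/2.

1/2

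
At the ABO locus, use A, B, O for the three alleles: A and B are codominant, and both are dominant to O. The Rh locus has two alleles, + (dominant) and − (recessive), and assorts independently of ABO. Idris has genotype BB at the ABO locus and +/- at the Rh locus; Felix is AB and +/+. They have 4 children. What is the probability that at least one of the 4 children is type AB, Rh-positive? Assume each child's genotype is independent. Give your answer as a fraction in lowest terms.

ABO cross BB × AB → 1/2 B, 1/2 AB.
Rh cross +/- × +/+ → 1 Rh+; so P(type AB, Rh-positive) = 1/2 × 1 = 1/2 per child.
P(none) = (1/2)^4 = 1/16; P(at least one) = 1 − 1/16 = 15/16.

15/16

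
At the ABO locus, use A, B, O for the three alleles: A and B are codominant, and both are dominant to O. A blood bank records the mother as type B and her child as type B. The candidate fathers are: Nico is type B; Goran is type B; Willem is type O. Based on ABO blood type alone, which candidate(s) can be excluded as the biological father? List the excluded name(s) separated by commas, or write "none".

A candidate is excluded only if no genotype consistent with his phenotype could produce a type B child with a type B mother.
Every candidate has at least one consistent genotype combination, so none can be excluded.

none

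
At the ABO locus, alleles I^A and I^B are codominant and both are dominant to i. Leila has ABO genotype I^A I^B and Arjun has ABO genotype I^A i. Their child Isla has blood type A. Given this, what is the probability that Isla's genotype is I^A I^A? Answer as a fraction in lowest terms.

Cross I^A I^B × I^A i → 1/4 I^A I^A, 1/4 I^A I^B, 1/4 I^A i, 1/4 I^B i.
Type-A genotypes among offspring: I^A I^A (1/4), I^A i (1/4); total 1/2.
P(I^A I^A | type A) = (1/4) / (1/2) = 1/2.

1/2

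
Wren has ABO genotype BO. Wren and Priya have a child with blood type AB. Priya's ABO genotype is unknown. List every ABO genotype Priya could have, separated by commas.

For each candidate genotype of Priya, check whether crossing it with BO can produce every observed child phenotype.
  AA → possible child types {A, AB} ✓
  AB → possible child types {A, B, AB} ✓
  AO → possible child types {O, A, B, AB} ✓
  BB → possible child types {B} ✗
  BO → possible child types {O, B} ✗
  OO → possible child types {O, B} ✗

AA, AB, AO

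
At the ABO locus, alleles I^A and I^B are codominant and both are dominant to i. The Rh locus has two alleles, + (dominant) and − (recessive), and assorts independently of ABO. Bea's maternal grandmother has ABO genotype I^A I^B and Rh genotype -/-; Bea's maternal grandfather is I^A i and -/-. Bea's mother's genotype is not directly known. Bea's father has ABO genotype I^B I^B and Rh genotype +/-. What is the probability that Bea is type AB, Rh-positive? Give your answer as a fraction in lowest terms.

1/4

Bea's mother's ABO genotype from I^A I^B × I^A i: 1/4 I^A I^A, 1/4 I^A I^B, 1/4 I^A i, 1/4 I^B i.
Crossing each possibility with the father I^B I^B and summing P(type AB): 1/4·1 + 1/4·1/2 + 1/4·1/2 + 1/4·0 = 1/2.
Similarly for Rh via the mother's Rh distribution: P(Rh+) = 1/2.
Independent loci: 1/2 × 1/2 = 1/4.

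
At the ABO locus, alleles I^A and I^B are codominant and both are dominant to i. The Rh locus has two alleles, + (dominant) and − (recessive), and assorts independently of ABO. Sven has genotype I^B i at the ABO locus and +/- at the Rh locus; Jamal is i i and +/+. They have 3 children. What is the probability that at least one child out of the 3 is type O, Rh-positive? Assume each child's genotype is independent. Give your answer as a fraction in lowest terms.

7/8

ABO cross I^B i × i i → 1/2 O, 1/2 B.
Rh cross +/- × +/+ → 1 Rh+; so P(type O, Rh-positive) = 1/2 × 1 = 1/2 per child.
P(none) = (1/2)^3 = 1/8; P(at least one) = 1 − 1/8 = 7/8.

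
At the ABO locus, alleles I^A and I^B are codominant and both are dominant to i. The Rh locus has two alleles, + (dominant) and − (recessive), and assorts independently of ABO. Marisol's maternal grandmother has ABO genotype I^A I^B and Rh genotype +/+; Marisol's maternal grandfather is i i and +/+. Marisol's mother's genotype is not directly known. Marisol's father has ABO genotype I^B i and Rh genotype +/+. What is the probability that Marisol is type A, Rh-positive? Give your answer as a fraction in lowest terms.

Marisol's mother's ABO genotype from I^A I^B × i i: 1/2 I^A i, 1/2 I^B i.
Crossing each possibility with the father I^B i and summing P(type A): 1/2·1/4 + 1/2·0 = 1/8.
Similarly for Rh via the mother's Rh distribution: P(Rh+) = 1.
Independent loci: 1/8 × 1 = 1/8.

1/8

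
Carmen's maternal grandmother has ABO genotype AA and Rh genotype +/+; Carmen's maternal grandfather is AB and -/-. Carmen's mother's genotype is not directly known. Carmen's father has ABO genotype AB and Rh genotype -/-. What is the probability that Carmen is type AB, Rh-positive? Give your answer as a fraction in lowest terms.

Carmen's mother's ABO genotype from AA × AB: 1/2 AA, 1/2 AB.
Crossing each possibility with the father AB and summing P(type AB): 1/2·1/2 + 1/2·1/2 = 1/2.
Similarly for Rh via the mother's Rh distribution: P(Rh+) = 1/2.
Independent loci: 1/2 × 1/2 = 1/4.

1/4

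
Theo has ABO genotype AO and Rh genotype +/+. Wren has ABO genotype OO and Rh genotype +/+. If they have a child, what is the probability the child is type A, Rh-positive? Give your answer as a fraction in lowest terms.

1/2

ABO cross AO × OO → offspring phenotypes: 1/2 O, 1/2 A.
Rh cross +/+ × +/+ → 1 Rh+.
Independent loci: P(type A, Rh-positive) = 1/2 × 1 = 1/2.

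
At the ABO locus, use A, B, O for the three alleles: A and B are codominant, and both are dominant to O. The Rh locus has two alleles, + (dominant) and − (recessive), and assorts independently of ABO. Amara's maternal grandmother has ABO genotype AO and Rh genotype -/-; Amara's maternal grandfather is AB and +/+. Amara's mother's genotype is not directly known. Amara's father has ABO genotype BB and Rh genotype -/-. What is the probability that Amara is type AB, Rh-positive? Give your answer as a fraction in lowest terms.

Amara's mother's ABO genotype from AO × AB: 1/4 AA, 1/4 AB, 1/4 AO, 1/4 BO.
Crossing each possibility with the father BB and summing P(type AB): 1/4·1 + 1/4·1/2 + 1/4·1/2 + 1/4·0 = 1/2.
Similarly for Rh via the mother's Rh distribution: P(Rh+) = 1/2.
Independent loci: 1/2 × 1/2 = 1/4.

1/4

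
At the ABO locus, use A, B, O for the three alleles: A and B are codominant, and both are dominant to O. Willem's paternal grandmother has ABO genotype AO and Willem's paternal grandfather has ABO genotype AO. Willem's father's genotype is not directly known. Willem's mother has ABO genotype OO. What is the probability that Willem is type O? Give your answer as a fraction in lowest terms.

1/2

Willem's father's ABO genotype from AO × AO: 1/4 AA, 1/2 AO, 1/4 OO.
Crossing each possibility with the mother OO and summing P(type O): 1/4·0 + 1/2·1/2 + 1/4·1 = 1/2.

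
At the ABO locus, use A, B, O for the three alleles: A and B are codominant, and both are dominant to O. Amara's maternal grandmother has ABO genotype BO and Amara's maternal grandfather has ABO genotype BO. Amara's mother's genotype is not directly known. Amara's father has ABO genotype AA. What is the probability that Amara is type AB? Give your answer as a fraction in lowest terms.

1/2

Amara's mother's ABO genotype from BO × BO: 1/4 BB, 1/2 BO, 1/4 OO.
Crossing each possibility with the father AA and summing P(type AB): 1/4·1 + 1/2·1/2 + 1/4·0 = 1/2.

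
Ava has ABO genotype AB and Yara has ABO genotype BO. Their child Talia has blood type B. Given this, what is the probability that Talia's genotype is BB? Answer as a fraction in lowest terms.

1/2

Cross AB × BO → 1/4 AB, 1/4 AO, 1/4 BB, 1/4 BO.
Type-B genotypes among offspring: BB (1/4), BO (1/4); total 1/2.
P(BB | type B) = (1/4) / (1/2) = 1/2.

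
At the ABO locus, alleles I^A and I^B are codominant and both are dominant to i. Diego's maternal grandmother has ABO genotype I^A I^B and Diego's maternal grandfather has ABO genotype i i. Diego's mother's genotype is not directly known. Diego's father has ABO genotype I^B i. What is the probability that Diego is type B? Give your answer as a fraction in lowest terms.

Diego's mother's ABO genotype from I^A I^B × i i: 1/2 I^A i, 1/2 I^B i.
Crossing each possibility with the father I^B i and summing P(type B): 1/2·1/4 + 1/2·3/4 = 1/2.

1/2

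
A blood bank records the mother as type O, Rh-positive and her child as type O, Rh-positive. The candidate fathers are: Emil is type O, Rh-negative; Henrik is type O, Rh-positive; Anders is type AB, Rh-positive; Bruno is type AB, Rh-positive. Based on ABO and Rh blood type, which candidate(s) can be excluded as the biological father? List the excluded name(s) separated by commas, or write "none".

A candidate is excluded only if no genotype consistent with his phenotype could produce a type O, Rh-positive child with a type O, Rh-positive mother.
Anders (type AB, Rh+): no genotype consistent with that phenotype can produce a type-O Rh+ child with a type-O mother.
Bruno (type AB, Rh+): no genotype consistent with that phenotype can produce a type-O Rh+ child with a type-O mother.

Anders, Bruno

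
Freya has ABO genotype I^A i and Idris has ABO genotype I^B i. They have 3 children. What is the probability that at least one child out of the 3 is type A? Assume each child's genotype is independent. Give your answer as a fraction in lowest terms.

37/64

ABO cross I^A i × I^B i → 1/4 O, 1/4 A, 1/4 B, 1/4 AB.
So P(type A) = 1/4 per child.
P(none) = (3/4)^3 = 27/64; P(at least one) = 1 − 27/64 = 37/64.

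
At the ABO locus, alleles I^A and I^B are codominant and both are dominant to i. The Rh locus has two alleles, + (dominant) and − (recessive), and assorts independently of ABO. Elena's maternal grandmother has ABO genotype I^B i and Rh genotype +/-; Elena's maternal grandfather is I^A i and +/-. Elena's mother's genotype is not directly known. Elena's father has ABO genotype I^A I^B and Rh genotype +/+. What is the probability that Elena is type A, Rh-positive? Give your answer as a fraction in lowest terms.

Elena's mother's ABO genotype from I^B i × I^A i: 1/4 I^A I^B, 1/4 I^A i, 1/4 I^B i, 1/4 i i.
Crossing each possibility with the father I^A I^B and summing P(type A): 1/4·1/4 + 1/4·1/2 + 1/4·1/4 + 1/4·1/2 = 3/8.
Similarly for Rh via the mother's Rh distribution: P(Rh+) = 1.
Independent loci: 3/8 × 1 = 3/8.

3/8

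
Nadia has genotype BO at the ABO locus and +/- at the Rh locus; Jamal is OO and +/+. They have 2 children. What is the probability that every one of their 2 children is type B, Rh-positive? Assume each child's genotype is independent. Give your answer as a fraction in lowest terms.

1/4

ABO cross BO × OO → 1/2 O, 1/2 B.
Rh cross +/- × +/+ → 1 Rh+; so P(type B, Rh-positive) = 1/2 × 1 = 1/2 per child.
All 2 independent: (1/2)^2 = 1/4.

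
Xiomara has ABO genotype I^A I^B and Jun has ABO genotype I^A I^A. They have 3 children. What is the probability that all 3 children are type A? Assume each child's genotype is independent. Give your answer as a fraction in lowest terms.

ABO cross I^A I^B × I^A I^A → 1/2 A, 1/2 AB.
So P(type A) = 1/2 per child.
All 3 independent: (1/2)^3 = 1/8.

1/8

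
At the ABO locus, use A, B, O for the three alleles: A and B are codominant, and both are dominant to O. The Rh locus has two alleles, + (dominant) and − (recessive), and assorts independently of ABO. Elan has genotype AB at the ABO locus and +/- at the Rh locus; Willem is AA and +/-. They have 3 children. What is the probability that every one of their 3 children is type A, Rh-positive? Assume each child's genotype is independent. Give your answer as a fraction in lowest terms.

27/512

ABO cross AB × AA → 1/2 A, 1/2 AB.
Rh cross +/- × +/- → 3/4 Rh+, 1/4 Rh-; so P(type A, Rh-positive) = 1/2 × 3/4 = 3/8 per child.
All 3 independent: (3/8)^3 = 27/512.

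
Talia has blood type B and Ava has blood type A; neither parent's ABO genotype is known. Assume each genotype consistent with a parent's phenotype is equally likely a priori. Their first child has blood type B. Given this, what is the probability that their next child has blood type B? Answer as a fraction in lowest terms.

Possible genotypes: Talia ∈ {I^B I^B, I^B i}; Ava ∈ {I^A I^A, I^A i}.
Weight each parental genotype pair by prior × P(type-B child):
  I^B I^B × I^A i: posterior weight 2/3; P(next child type B) = 1/2.
  I^B i × I^A i: posterior weight 1/3; P(next child type B) = 1/4.
Weighted sum = 5/12.

5/12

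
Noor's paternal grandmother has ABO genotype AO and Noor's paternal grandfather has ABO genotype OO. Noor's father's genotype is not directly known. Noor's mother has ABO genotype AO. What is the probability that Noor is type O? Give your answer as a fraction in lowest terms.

Noor's father's ABO genotype from AO × OO: 1/2 AO, 1/2 OO.
Crossing each possibility with the mother AO and summing P(type O): 1/2·1/4 + 1/2·1/2 = 3/8.

3/8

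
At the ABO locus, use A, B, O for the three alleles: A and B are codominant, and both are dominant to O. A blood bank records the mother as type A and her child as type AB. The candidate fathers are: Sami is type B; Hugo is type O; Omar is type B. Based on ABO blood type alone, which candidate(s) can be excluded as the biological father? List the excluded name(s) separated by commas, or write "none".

A candidate is excluded only if no genotype consistent with his phenotype could produce a type AB child with a type A mother.
Hugo (type O): no genotype consistent with that phenotype can produce a type-AB child with a type-A mother.

Hugo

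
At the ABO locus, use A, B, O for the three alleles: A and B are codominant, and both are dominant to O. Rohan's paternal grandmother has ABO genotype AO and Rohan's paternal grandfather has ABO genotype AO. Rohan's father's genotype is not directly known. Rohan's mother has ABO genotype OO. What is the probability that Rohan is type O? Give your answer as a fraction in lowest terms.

Rohan's father's ABO genotype from AO × AO: 1/4 AA, 1/2 AO, 1/4 OO.
Crossing each possibility with the mother OO and summing P(type O): 1/4·0 + 1/2·1/2 + 1/4·1 = 1/2.

1/2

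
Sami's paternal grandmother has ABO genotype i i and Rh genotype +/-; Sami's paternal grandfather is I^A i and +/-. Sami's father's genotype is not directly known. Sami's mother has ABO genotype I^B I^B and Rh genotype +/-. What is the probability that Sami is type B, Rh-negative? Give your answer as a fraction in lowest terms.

3/16

Sami's father's ABO genotype from i i × I^A i: 1/2 I^A i, 1/2 i i.
Crossing each possibility with the mother I^B I^B and summing P(type B): 1/2·1/2 + 1/2·1 = 3/4.
Similarly for Rh via the father's Rh distribution: P(Rh-) = 1/4.
Independent loci: 3/4 × 1/4 = 3/16.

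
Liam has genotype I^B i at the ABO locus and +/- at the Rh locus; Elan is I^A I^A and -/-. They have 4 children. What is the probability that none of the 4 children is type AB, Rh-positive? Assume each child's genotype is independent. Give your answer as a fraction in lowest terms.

81/256

ABO cross I^B i × I^A I^A → 1/2 A, 1/2 AB.
Rh cross +/- × -/- → 1/2 Rh+, 1/2 Rh-; so P(type AB, Rh-positive) = 1/2 × 1/2 = 1/4 per child.
P(not type AB, Rh-positive) = 3/4 for one child; (3/4)^4 = 81/256.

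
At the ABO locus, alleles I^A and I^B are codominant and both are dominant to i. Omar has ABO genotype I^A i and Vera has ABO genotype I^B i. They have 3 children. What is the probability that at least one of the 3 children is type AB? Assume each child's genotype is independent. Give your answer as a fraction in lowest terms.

ABO cross I^A i × I^B i → 1/4 O, 1/4 A, 1/4 B, 1/4 AB.
So P(type AB) = 1/4 per child.
P(none) = (3/4)^3 = 27/64; P(at least one) = 1 − 27/64 = 37/64.

37/64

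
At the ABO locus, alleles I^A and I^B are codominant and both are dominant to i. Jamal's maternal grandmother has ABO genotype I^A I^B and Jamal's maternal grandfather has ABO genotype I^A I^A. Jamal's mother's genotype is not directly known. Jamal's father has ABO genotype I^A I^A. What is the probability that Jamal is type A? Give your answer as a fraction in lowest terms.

3/4

Jamal's mother's ABO genotype from I^A I^B × I^A I^A: 1/2 I^A I^A, 1/2 I^A I^B.
Crossing each possibility with the father I^A I^A and summing P(type A): 1/2·1 + 1/2·1/2 = 3/4.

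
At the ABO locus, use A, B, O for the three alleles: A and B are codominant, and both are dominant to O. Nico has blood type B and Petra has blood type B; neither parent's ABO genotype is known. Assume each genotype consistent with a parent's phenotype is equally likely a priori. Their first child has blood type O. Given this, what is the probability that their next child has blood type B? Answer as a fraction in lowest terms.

Possible genotypes: Nico ∈ {BB, BO}; Petra ∈ {BB, BO}.
Weight each parental genotype pair by prior × P(type-O child):
  BO × BO: posterior weight 1; P(next child type B) = 3/4.
Weighted sum = 3/4.

3/4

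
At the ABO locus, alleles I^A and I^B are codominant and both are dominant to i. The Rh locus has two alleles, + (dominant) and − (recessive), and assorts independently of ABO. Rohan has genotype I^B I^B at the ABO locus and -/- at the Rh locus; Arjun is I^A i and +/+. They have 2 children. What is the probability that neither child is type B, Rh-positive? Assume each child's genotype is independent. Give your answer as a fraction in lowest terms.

ABO cross I^B I^B × I^A i → 1/2 B, 1/2 AB.
Rh cross -/- × +/+ → 1 Rh+; so P(type B, Rh-positive) = 1/2 × 1 = 1/2 per child.
P(not type B, Rh-positive) = 1/2 for one child; (1/2)^2 = 1/4.

1/4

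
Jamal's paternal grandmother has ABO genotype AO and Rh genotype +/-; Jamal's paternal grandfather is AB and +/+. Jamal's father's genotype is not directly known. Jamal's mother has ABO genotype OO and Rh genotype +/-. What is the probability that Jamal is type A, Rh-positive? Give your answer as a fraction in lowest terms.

7/16

Jamal's father's ABO genotype from AO × AB: 1/4 AA, 1/4 AB, 1/4 AO, 1/4 BO.
Crossing each possibility with the mother OO and summing P(type A): 1/4·1 + 1/4·1/2 + 1/4·1/2 + 1/4·0 = 1/2.
Similarly for Rh via the father's Rh distribution: P(Rh+) = 7/8.
Independent loci: 1/2 × 7/8 = 7/16.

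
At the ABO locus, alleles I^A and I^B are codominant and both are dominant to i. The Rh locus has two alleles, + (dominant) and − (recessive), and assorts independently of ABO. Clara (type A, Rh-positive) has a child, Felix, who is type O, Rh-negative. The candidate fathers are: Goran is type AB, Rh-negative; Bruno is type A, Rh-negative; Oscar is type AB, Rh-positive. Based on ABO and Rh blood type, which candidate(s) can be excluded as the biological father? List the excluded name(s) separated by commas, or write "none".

A candidate is excluded only if no genotype consistent with his phenotype could produce a type O, Rh-negative child with a type A, Rh-positive mother.
Goran (type AB, Rh-): no genotype consistent with that phenotype can produce a type-O Rh- child with a type-A mother.
Oscar (type AB, Rh+): no genotype consistent with that phenotype can produce a type-O Rh- child with a type-A mother.

Goran, Oscar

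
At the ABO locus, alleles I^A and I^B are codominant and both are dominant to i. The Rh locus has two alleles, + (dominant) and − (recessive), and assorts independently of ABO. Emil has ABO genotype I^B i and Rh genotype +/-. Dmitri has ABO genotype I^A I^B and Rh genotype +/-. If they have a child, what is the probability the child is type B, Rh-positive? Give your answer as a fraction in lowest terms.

3/8

ABO cross I^B i × I^A I^B → offspring phenotypes: 1/4 A, 1/2 B, 1/4 AB.
Rh cross +/- × +/- → 3/4 Rh+, 1/4 Rh-.
Independent loci: P(type B, Rh-positive) = 1/2 × 3/4 = 3/8.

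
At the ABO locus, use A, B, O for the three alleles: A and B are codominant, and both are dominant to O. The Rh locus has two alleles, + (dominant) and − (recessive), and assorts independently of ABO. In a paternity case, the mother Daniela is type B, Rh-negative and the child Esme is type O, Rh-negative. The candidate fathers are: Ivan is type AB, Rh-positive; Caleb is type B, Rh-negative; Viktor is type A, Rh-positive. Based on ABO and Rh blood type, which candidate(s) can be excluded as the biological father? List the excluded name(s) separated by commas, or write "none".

A candidate is excluded only if no genotype consistent with his phenotype could produce a type O, Rh-negative child with a type B, Rh-negative mother.
Ivan (type AB, Rh+): no genotype consistent with that phenotype can produce a type-O Rh- child with a type-B mother.

Ivan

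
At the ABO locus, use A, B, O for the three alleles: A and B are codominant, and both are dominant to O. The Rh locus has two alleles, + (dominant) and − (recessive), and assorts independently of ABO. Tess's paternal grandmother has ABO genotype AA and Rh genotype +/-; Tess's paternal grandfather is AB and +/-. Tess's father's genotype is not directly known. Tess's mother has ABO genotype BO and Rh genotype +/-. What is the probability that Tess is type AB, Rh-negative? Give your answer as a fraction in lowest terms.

3/32

Tess's father's ABO genotype from AA × AB: 1/2 AA, 1/2 AB.
Crossing each possibility with the mother BO and summing P(type AB): 1/2·1/2 + 1/2·1/4 = 3/8.
Similarly for Rh via the father's Rh distribution: P(Rh-) = 1/4.
Independent loci: 3/8 × 1/4 = 3/32.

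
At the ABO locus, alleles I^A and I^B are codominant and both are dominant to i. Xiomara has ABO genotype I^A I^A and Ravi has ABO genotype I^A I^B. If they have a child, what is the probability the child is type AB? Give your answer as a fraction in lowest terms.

ABO cross I^A I^A × I^A I^B → offspring phenotypes: 1/2 A, 1/2 AB.
So P(type AB) = 1/2.

1/2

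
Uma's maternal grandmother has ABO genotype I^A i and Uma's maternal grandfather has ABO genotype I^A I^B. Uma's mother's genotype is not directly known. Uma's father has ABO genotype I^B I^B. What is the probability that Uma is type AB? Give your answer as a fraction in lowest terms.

1/2

Uma's mother's ABO genotype from I^A i × I^A I^B: 1/4 I^A I^A, 1/4 I^A I^B, 1/4 I^A i, 1/4 I^B i.
Crossing each possibility with the father I^B I^B and summing P(type AB): 1/4·1 + 1/4·1/2 + 1/4·1/2 + 1/4·0 = 1/2.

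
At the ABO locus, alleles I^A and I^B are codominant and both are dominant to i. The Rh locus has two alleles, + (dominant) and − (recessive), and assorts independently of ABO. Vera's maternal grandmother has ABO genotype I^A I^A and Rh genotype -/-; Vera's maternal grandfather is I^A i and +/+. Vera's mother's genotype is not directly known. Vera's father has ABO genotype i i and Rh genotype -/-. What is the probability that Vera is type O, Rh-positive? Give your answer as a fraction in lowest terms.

Vera's mother's ABO genotype from I^A I^A × I^A i: 1/2 I^A I^A, 1/2 I^A i.
Crossing each possibility with the father i i and summing P(type O): 1/2·0 + 1/2·1/2 = 1/4.
Similarly for Rh via the mother's Rh distribution: P(Rh+) = 1/2.
Independent loci: 1/4 × 1/2 = 1/8.

1/8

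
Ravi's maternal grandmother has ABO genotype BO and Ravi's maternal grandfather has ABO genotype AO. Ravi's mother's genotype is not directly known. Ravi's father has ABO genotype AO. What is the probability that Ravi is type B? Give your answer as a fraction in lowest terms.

1/8

Ravi's mother's ABO genotype from BO × AO: 1/4 AB, 1/4 AO, 1/4 BO, 1/4 OO.
Crossing each possibility with the father AO and summing P(type B): 1/4·1/4 + 1/4·0 + 1/4·1/4 + 1/4·0 = 1/8.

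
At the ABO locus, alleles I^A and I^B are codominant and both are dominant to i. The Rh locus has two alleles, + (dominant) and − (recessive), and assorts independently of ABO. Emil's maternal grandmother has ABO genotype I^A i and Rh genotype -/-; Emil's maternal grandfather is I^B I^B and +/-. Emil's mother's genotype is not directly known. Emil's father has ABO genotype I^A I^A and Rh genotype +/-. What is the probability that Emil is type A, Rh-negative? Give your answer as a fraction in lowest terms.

Emil's mother's ABO genotype from I^A i × I^B I^B: 1/2 I^A I^B, 1/2 I^B i.
Crossing each possibility with the father I^A I^A and summing P(type A): 1/2·1/2 + 1/2·1/2 = 1/2.
Similarly for Rh via the mother's Rh distribution: P(Rh-) = 3/8.
Independent loci: 1/2 × 3/8 = 3/16.

3/16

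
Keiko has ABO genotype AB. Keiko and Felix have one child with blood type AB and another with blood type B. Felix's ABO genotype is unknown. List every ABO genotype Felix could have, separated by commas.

AB, AO, BB, BO

For each candidate genotype of Felix, check whether crossing it with AB can produce every observed child phenotype.
  AA → possible child types {A, AB} ✗
  AB → possible child types {A, B, AB} ✓
  AO → possible child types {A, B, AB} ✓
  BB → possible child types {B, AB} ✓
  BO → possible child types {A, B, AB} ✓
  OO → possible child types {A, B} ✗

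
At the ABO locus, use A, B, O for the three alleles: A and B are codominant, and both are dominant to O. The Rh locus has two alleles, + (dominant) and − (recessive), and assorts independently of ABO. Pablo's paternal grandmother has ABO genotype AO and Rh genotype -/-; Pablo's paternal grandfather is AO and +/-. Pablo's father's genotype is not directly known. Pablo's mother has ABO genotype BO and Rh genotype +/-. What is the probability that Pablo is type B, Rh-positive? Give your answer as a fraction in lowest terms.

5/32

Pablo's father's ABO genotype from AO × AO: 1/4 AA, 1/2 AO, 1/4 OO.
Crossing each possibility with the mother BO and summing P(type B): 1/4·0 + 1/2·1/4 + 1/4·1/2 = 1/4.
Similarly for Rh via the father's Rh distribution: P(Rh+) = 5/8.
Independent loci: 1/4 × 5/8 = 5/32.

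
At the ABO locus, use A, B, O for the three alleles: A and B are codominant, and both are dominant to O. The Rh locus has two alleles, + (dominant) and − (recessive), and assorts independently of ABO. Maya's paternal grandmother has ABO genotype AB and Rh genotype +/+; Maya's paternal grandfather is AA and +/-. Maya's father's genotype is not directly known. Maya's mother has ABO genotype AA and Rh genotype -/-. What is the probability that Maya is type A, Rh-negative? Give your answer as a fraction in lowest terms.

3/16

Maya's father's ABO genotype from AB × AA: 1/2 AA, 1/2 AB.
Crossing each possibility with the mother AA and summing P(type A): 1/2·1 + 1/2·1/2 = 3/4.
Similarly for Rh via the father's Rh distribution: P(Rh-) = 1/4.
Independent loci: 3/4 × 1/4 = 3/16.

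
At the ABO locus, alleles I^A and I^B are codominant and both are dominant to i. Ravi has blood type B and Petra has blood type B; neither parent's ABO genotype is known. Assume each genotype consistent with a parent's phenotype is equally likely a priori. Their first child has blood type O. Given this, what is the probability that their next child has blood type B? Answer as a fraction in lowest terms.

Possible genotypes: Ravi ∈ {I^B I^B, I^B i}; Petra ∈ {I^B I^B, I^B i}.
Weight each parental genotype pair by prior × P(type-O child):
  I^B i × I^B i: posterior weight 1; P(next child type B) = 3/4.
Weighted sum = 3/4.

3/4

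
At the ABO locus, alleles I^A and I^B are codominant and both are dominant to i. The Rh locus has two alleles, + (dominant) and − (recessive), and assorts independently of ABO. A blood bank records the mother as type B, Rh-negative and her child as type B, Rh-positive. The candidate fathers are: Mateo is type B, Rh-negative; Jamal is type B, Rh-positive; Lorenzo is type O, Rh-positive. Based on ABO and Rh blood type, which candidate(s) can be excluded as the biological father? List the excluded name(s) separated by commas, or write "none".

Mateo

A candidate is excluded only if no genotype consistent with his phenotype could produce a type B, Rh-positive child with a type B, Rh-negative mother.
Mateo (type B, Rh-): no genotype consistent with that phenotype can produce a type-B Rh+ child with a type-B mother.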